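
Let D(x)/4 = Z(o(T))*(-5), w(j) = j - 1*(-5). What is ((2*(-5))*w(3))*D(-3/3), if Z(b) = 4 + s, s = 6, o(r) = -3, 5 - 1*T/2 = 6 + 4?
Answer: 16000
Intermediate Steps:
T = -10 (T = 10 - 2*(6 + 4) = 10 - 2*10 = 10 - 20 = -10)
w(j) = 5 + j (w(j) = j + 5 = 5 + j)
Z(b) = 10 (Z(b) = 4 + 6 = 10)
D(x) = -200 (D(x) = 4*(10*(-5)) = 4*(-50) = -200)
((2*(-5))*w(3))*D(-3/3) = ((2*(-5))*(5 + 3))*(-200) = -10*8*(-200) = -80*(-200) = 16000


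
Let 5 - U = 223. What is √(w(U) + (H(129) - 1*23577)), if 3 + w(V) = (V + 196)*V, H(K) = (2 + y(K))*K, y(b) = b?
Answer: I*√1885 ≈ 43.417*I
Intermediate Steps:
U = -218 (U = 5 - 1*223 = 5 - 223 = -218)
H(K) = K*(2 + K) (H(K) = (2 + K)*K = K*(2 + K))
w(V) = -3 + V*(196 + V) (w(V) = -3 + (V + 196)*V = -3 + (196 + V)*V = -3 + V*(196 + V))
√(w(U) + (H(129) - 1*23577)) = √((-3 + (-218)² + 196*(-218)) + (129*(2 + 129) - 1*23577)) = √((-3 + 47524 - 42728) + (129*131 - 23577)) = √(4793 + (16899 - 23577)) = √(4793 - 6678) = √(-1885) = I*√1885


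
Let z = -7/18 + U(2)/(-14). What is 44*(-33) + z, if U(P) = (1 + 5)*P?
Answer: -183109/126 ≈ -1453.2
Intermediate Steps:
U(P) = 6*P
z = -157/126 (z = -7/18 + (6*2)/(-14) = -7*1/18 + 12*(-1/14) = -7/18 - 6/7 = -157/126 ≈ -1.2460)
44*(-33) + z = 44*(-33) - 157/126 = -1452 - 157/126 = -183109/126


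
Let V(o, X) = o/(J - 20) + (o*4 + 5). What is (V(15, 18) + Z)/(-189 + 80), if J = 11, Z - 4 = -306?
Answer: 716/327 ≈ 2.1896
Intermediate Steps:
Z = -302 (Z = 4 - 306 = -302)
V(o, X) = 5 + 35*o/9 (V(o, X) = o/(11 - 20) + (o*4 + 5) = o/(-9) + (4*o + 5) = -o/9 + (5 + 4*o) = 5 + 35*o/9)
(V(15, 18) + Z)/(-189 + 80) = ((5 + (35/9)*15) - 302)/(-189 + 80) = ((5 + 175/3) - 302)/(-109) = (190/3 - 302)*(-1/109) = -716/3*(-1/109) = 716/327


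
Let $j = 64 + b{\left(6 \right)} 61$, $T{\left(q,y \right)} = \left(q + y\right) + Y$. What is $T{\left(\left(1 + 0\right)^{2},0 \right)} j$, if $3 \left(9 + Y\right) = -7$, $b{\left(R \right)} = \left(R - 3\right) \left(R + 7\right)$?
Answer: $- \frac{75733}{3} \approx -25244.0$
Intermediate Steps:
$b{\left(R \right)} = \left(-3 + R\right) \left(7 + R\right)$
$Y = - \frac{34}{3}$ ($Y = -9 + \frac{1}{3} \left(-7\right) = -9 - \frac{7}{3} = - \frac{34}{3} \approx -11.333$)
$T{\left(q,y \right)} = - \frac{34}{3} + q + y$ ($T{\left(q,y \right)} = \left(q + y\right) - \frac{34}{3} = - \frac{34}{3} + q + y$)
$j = 2443$ ($j = 64 + \left(-21 + 6^{2} + 4 \cdot 6\right) 61 = 64 + \left(-21 + 36 + 24\right) 61 = 64 + 39 \cdot 61 = 64 + 2379 = 2443$)
$T{\left(\left(1 + 0\right)^{2},0 \right)} j = \left(- \frac{34}{3} + \left(1 + 0\right)^{2} + 0\right) 2443 = \left(- \frac{34}{3} + 1^{2} + 0\right) 2443 = \left(- \frac{34}{3} + 1 + 0\right) 2443 = \left(- \frac{31}{3}\right) 2443 = - \frac{75733}{3}$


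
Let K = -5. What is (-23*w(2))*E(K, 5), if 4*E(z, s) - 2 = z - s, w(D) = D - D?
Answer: 0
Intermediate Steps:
w(D) = 0
E(z, s) = ½ - s/4 + z/4 (E(z, s) = ½ + (z - s)/4 = ½ + (-s/4 + z/4) = ½ - s/4 + z/4)
(-23*w(2))*E(K, 5) = (-23*0)*(½ - ¼*5 + (¼)*(-5)) = 0*(½ - 5/4 - 5/4) = 0*(-2) = 0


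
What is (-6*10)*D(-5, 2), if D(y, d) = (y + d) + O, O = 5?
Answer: -120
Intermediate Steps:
D(y, d) = 5 + d + y (D(y, d) = (y + d) + 5 = (d + y) + 5 = 5 + d + y)
(-6*10)*D(-5, 2) = (-6*10)*(5 + 2 - 5) = -60*2 = -120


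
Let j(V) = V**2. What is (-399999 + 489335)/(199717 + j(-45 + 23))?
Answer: 89336/200201 ≈ 0.44623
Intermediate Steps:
(-399999 + 489335)/(199717 + j(-45 + 23)) = (-399999 + 489335)/(199717 + (-45 + 23)**2) = 89336/(199717 + (-22)**2) = 89336/(199717 + 484) = 89336/200201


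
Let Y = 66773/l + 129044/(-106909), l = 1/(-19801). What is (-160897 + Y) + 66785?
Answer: -141362166392109/106909 ≈ -1.3223e+9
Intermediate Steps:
l = -1/19801 ≈ -5.0502e-5
Y = -141352104972301/106909 (Y = 66773/(-1/19801) + 129044/(-106909) = 66773*(-19801) + 129044*(-1/106909) = -1322172173 - 129044/106909 = -141352104972301/106909 ≈ -1.3222e+9)
(-160897 + Y) + 66785 = (-160897 - 141352104972301/106909) + 66785 = -141369306309674/106909 + 66785 = -141362166392109/106909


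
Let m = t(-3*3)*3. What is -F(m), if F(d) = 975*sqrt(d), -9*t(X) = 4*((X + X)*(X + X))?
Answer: -11700*I*sqrt(3) ≈ -20265.0*I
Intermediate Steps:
t(X) = -16*X**2/9 (t(X) = -4*(X + X)*(X + X)/9 = -4*(2*X)*(2*X)/9 = -4*4*X**2/9 = -16*X**2/9)
m = -432 (m = -16*(-3*3)**2/9*3 = -16/9*(-9)**2*3 = -16/9*81*3 = -144*3 = -432)
-F(m) = -975*sqrt(-432) = -975*12*I*sqrt(3) = -11700*I*sqrt(3)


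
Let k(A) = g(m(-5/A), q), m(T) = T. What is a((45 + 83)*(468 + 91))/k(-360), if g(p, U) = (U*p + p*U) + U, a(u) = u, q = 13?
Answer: 198144/37 ≈ 5355.2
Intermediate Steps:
g(p, U) = U + 2*U*p (g(p, U) = (U*p + U*p) + U = 2*U*p + U = U + 2*U*p)
k(A) = 13 - 130/A (k(A) = 13*(1 + 2*(-5/A)) = 13*(1 - 10/A) = 13 - 130/A)
a((45 + 83)*(468 + 91))/k(-360) = ((45 + 83)*(468 + 91))/(13 - 130/(-360)) = (128*559)/(13 - 130*(-1/360)) = 71552/(13 + 13/36) = 71552/(481/36) = 71552*(36/481) = 198144/37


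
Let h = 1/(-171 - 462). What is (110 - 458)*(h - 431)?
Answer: 31647584/211 ≈ 1.4999e+5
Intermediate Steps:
h = -1/633 (h = 1/(-633) = -1/633 ≈ -0.0015798)
(110 - 458)*(h - 431) = (110 - 458)*(-1/633 - 431) = -348*(-272824/633) = 31647584/211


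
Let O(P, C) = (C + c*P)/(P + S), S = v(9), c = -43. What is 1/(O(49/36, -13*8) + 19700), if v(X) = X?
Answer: 373/7342249 ≈ 5.0802e-5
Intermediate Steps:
S = 9
O(P, C) = (C - 43*P)/(9 + P) (O(P, C) = (C - 43*P)/(P + 9) = (C - 43*P)/(9 + P))
1/(O(49/36, -13*8) + 19700) = 1/((-13*8 - 2107/36)/(9 + 49/36) + 19700) = 1/((-104 - 2107/36)/(9 + 49*(1/36)) + 19700) = 1/((-104 - 43*49/36)/(9 + 49/36) + 19700) = 1/((-104 - 2107/36)/(373/36) + 19700) = 1/((36/373)*(-5851/36) + 19700) = 1/(-5851/373 + 19700) = 1/(7342249/373) = 373/7342249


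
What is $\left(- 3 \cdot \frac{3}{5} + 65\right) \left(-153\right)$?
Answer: $- \frac{48348}{5} \approx -9669.6$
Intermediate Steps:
$\left(- 3 \cdot \frac{3}{5} + 65\right) \left(-153\right) = \left(- 3 \cdot 3 \cdot \frac{1}{5} + 65\right) \left(-153\right) = \left(\left(-3\right) \frac{3}{5} + 65\right) \left(-153\right) = \left(- \frac{9}{5} + 65\right) \left(-153\right) = \frac{316}{5} \left(-153\right) = - \frac{48348}{5}$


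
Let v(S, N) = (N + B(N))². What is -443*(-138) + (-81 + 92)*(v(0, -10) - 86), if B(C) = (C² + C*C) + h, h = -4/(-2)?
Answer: 465692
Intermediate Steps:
h = 2 (h = -4*(-½) = 2)
B(C) = 2 + 2*C² (B(C) = (C² + C*C) + 2 = (C² + C²) + 2 = 2*C² + 2 = 2 + 2*C²)
v(S, N) = (2 + N + 2*N²)² (v(S, N) = (N + (2 + 2*N²))² = (2 + N + 2*N²)²)
-443*(-138) + (-81 + 92)*(v(0, -10) - 86) = -443*(-138) + (-81 + 92)*((2 - 10 + 2*(-10)²)² - 86) = 61134 + 11*((2 - 10 + 2*100)² - 86) = 61134 + 11*((2 - 10 + 200)² - 86) = 61134 + 11*(192² - 86) = 61134 + 11*(36864 - 86) = 61134 + 11*36778 = 61134 + 404558 = 465692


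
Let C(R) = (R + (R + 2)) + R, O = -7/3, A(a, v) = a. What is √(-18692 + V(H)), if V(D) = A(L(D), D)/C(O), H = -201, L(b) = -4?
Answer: 12*I*√3245/5 ≈ 136.72*I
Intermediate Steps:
O = -7/3 (O = -7*⅓ = -7/3 ≈ -2.3333)
C(R) = 2 + 3*R (C(R) = (R + (2 + R)) + R = (2 + 2*R) + R = 2 + 3*R)
V(D) = ⅘ (V(D) = -4/(2 + 3*(-7/3)) = -4/(2 - 7) = -4/(-5) = -4*(-⅕) = ⅘)
√(-18692 + V(H)) = √(-18692 + ⅘) = √(-93456/5) = 12*I*√3245/5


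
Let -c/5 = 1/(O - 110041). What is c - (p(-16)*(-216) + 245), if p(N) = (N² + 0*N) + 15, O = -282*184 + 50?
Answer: 9436088794/161879 ≈ 58291.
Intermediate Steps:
O = -51838 (O = -51888 + 50 = -51838)
p(N) = 15 + N² (p(N) = (N² + 0) + 15 = N² + 15 = 15 + N²)
c = 5/161879 (c = -5/(-51838 - 110041) = -5/(-161879) = -5*(-1/161879) = 5/161879 ≈ 3.0887e-5)
c - (p(-16)*(-216) + 245) = 5/161879 - ((15 + (-16)²)*(-216) + 245) = 5/161879 - ((15 + 256)*(-216) + 245) = 5/161879 - (271*(-216) + 245) = 5/161879 - (-58536 + 245) = 5/161879 - 1*(-58291) = 5/161879 + 58291 = 9436088794/161879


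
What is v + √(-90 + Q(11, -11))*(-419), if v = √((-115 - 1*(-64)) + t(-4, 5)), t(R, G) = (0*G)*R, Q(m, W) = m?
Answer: I*(√51 - 419*√79) ≈ -3717.0*I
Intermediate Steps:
t(R, G) = 0 (t(R, G) = 0*R = 0)
v = I*√51 (v = √((-115 - 1*(-64)) + 0) = √((-115 + 64) + 0) = √(-51 + 0) = √(-51) = I*√51 ≈ 7.1414*I)
v + √(-90 + Q(11, -11))*(-419) = I*√51 + √(-90 + 11)*(-419) = I*√51 + √(-79)*(-419) = I*√51 + (I*√79)*(-419) = I*√51 - 419*I*√79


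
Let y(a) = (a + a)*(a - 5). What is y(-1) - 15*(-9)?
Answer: 147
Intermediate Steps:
y(a) = 2*a*(-5 + a) (y(a) = (2*a)*(-5 + a) = 2*a*(-5 + a))
y(-1) - 15*(-9) = 2*(-1)*(-5 - 1) - 15*(-9) = 2*(-1)*(-6) + 135 = 12 + 135 = 147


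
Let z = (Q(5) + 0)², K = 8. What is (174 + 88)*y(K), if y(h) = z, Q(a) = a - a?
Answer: 0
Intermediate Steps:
Q(a) = 0
z = 0 (z = (0 + 0)² = 0² = 0)
y(h) = 0
(174 + 88)*y(K) = (174 + 88)*0 = 262*0 = 0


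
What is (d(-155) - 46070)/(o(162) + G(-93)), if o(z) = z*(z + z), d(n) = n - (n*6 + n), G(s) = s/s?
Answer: -45140/52489 ≈ -0.85999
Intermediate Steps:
G(s) = 1
d(n) = -6*n (d(n) = n - (6*n + n) = n - 7*n = -6*n)
o(z) = 2*z² (o(z) = z*(2*z) = 2*z²)
(d(-155) - 46070)/(o(162) + G(-93)) = (-6*(-155) - 46070)/(2*162² + 1) = (930 - 46070)/(2*26244 + 1) = -45140/(52488 + 1) = -45140/52489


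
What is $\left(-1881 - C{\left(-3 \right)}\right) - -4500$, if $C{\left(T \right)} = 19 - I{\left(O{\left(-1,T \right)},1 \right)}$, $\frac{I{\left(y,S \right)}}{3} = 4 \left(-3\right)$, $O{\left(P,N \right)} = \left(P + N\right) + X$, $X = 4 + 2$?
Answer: $2564$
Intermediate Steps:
$X = 6$
$O{\left(P,N \right)} = 6 + N + P$ ($O{\left(P,N \right)} = \left(P + N\right) + 6 = \left(N + P\right) + 6 = 6 + N + P$)
$I{\left(y,S \right)} = -36$ ($I{\left(y,S \right)} = 3 \cdot 4 \left(-3\right) = 3 \left(-12\right) = -36$)
$C{\left(T \right)} = 55$ ($C{\left(T \right)} = 19 - -36 = 19 + 36 = 55$)
$\left(-1881 - C{\left(-3 \right)}\right) - -4500 = \left(-1881 - 55\right) - -4500 = \left(-1881 - 55\right) + 4500 = -1936 + 4500 = 2564$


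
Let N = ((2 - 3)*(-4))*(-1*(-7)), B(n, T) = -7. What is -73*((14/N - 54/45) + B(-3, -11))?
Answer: 5621/10 ≈ 562.10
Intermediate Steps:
N = 28 (N = -1*(-4)*7 = 4*7 = 28)
-73*((14/N - 54/45) + B(-3, -11)) = -73*((14/28 - 54/45) - 7) = -73*((14*(1/28) - 54*1/45) - 7) = -73*((1/2 - 6/5) - 7) = -73*(-7/10 - 7) = -73*(-77/10) = 5621/10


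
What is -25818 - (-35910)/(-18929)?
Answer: -488744832/18929 ≈ -25820.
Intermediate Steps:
-25818 - (-35910)/(-18929) = -25818 - (-35910)*(-1)/18929 = -25818 - 1*35910/18929 = -25818 - 35910/18929 = -488744832/18929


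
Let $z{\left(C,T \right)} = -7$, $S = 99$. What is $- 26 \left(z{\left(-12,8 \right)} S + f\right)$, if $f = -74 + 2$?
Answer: $19890$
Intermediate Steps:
$f = -72$
$- 26 \left(z{\left(-12,8 \right)} S + f\right) = - 26 \left(\left(-7\right) 99 - 72\right) = - 26 \left(-693 - 72\right) = \left(-26\right) \left(-765\right) = 19890$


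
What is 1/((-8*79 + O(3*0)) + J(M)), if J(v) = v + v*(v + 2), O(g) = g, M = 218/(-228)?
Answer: -12996/8238869 ≈ -0.0015774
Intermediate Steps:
M = -109/114 (M = 218*(-1/228) = -109/114 ≈ -0.95614)
J(v) = v + v*(2 + v)
1/((-8*79 + O(3*0)) + J(M)) = 1/((-8*79 + 3*0) - 109*(3 - 109/114)/114) = 1/((-632 + 0) - 109/114*233/114) = 1/(-632 - 25397/12996) = 1/(-8238869/12996) = -12996/8238869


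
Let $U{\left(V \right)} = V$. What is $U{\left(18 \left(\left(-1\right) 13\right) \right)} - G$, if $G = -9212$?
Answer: $8978$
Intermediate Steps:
$U{\left(18 \left(\left(-1\right) 13\right) \right)} - G = 18 \left(\left(-1\right) 13\right) - -9212 = 18 \left(-13\right) + 9212 = -234 + 9212 = 8978$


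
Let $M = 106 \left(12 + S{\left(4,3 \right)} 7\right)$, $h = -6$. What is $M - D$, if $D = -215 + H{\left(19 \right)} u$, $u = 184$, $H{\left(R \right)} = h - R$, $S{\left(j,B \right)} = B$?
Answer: $8313$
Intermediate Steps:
$H{\left(R \right)} = -6 - R$
$D = -4815$ ($D = -215 + \left(-6 - 19\right) 184 = -215 - 4600 = -4815$)
$M = 3498$ ($M = 106 \left(12 + 3 \cdot 7\right) = 106 \left(12 + 21\right) = 106 \cdot 33 = 3498$)
$M - D = 3498 - -4815 = 3498 + 4815 = 8313$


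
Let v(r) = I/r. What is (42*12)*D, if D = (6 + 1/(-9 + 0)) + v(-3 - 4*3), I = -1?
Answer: 15008/5 ≈ 3001.6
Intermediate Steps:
v(r) = -1/r
D = 268/45 (D = (6 + 1/(-9 + 0)) - 1/(-3 - 4*3) = (6 + 1/(-9)) - 1/(-3 - 12) = (6 - ⅑) - 1/(-15) = 53/9 - 1*(-1/15) = 53/9 + 1/15 = 268/45 ≈ 5.9556)
(42*12)*D = (42*12)*(268/45) = 504*(268/45) = 15008/5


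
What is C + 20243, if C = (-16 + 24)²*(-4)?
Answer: 19987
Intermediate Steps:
C = -256 (C = 8²*(-4) = 64*(-4) = -256)
C + 20243 = -256 + 20243 = 19987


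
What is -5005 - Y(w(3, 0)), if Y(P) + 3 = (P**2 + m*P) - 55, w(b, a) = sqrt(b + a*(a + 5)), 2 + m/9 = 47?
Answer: -4950 - 405*sqrt(3) ≈ -5651.5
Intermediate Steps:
m = 405 (m = -18 + 9*47 = -18 + 423 = 405)
w(b, a) = sqrt(b + a*(5 + a))
Y(P) = -58 + P**2 + 405*P (Y(P) = -3 + ((P**2 + 405*P) - 55) = -3 + (-55 + P**2 + 405*P) = -58 + P**2 + 405*P)
-5005 - Y(w(3, 0)) = -5005 - (-58 + (sqrt(3 + 0**2 + 5*0))**2 + 405*sqrt(3 + 0**2 + 5*0)) = -5005 - (-58 + (sqrt(3 + 0 + 0))**2 + 405*sqrt(3 + 0 + 0)) = -5005 - (-58 + (sqrt(3))**2 + 405*sqrt(3)) = -5005 - (-58 + 3 + 405*sqrt(3)) = -5005 - (-55 + 405*sqrt(3)) = -5005 + (55 - 405*sqrt(3)) = -4950 - 405*sqrt(3)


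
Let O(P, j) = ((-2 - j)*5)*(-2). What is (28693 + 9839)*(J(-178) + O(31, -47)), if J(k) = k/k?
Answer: -17300868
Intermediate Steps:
O(P, j) = 20 + 10*j (O(P, j) = (-10 - 5*j)*(-2) = 20 + 10*j)
J(k) = 1
(28693 + 9839)*(J(-178) + O(31, -47)) = (28693 + 9839)*(1 + (20 + 10*(-47))) = 38532*(1 + (20 - 470)) = 38532*(1 - 450) = 38532*(-449) = -17300868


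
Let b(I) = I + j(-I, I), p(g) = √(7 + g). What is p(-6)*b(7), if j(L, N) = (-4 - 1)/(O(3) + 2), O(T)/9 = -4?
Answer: 243/34 ≈ 7.1471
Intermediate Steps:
O(T) = -36 (O(T) = 9*(-4) = -36)
j(L, N) = 5/34 (j(L, N) = (-4 - 1)/(-36 + 2) = -5/(-34) = -5*(-1/34) = 5/34)
b(I) = 5/34 + I (b(I) = I + 5/34 = 5/34 + I)
p(-6)*b(7) = √(7 - 6)*(5/34 + 7) = √1*(243/34) = 1*(243/34) = 243/34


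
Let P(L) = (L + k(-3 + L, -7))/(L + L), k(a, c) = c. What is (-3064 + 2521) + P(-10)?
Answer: -10843/20 ≈ -542.15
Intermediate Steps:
P(L) = (-7 + L)/(2*L) (P(L) = (L - 7)/(L + L) = (-7 + L)/((2*L)) = (-7 + L)*(1/(2*L)) = (-7 + L)/(2*L))
(-3064 + 2521) + P(-10) = (-3064 + 2521) + (1/2)*(-7 - 10)/(-10) = -543 + (1/2)*(-1/10)*(-17) = -543 + 17/20 = -10843/20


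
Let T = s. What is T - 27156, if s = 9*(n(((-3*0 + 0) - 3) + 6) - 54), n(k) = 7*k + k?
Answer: -27426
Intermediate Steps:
n(k) = 8*k
s = -270 (s = 9*(8*(((-3*0 + 0) - 3) + 6) - 54) = 9*(8*(((0 + 0) - 3) + 6) - 54) = 9*(8*((0 - 3) + 6) - 54) = 9*(8*(-3 + 6) - 54) = 9*(8*3 - 54) = 9*(24 - 54) = 9*(-30) = -270)
T = -270
T - 27156 = -270 - 27156 = -27426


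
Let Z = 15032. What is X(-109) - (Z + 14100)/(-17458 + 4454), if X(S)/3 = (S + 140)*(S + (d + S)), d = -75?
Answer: -88579216/3251 ≈ -27247.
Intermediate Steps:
X(S) = 3*(-75 + 2*S)*(140 + S) (X(S) = 3*((S + 140)*(S + (-75 + S))) = 3*((140 + S)*(-75 + 2*S)) = 3*((-75 + 2*S)*(140 + S)) = 3*(-75 + 2*S)*(140 + S))
X(-109) - (Z + 14100)/(-17458 + 4454) = (-31500 + 6*(-109)² + 615*(-109)) - (15032 + 14100)/(-17458 + 4454) = (-31500 + 6*11881 - 67035) - 29132/(-13004) = (-31500 + 71286 - 67035) - 29132*(-1)/13004 = -27249 - 1*(-7283/3251) = -27249 + 7283/3251 = -88579216/3251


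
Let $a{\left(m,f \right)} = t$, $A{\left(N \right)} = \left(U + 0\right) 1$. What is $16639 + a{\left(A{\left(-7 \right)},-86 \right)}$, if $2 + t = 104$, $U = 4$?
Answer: $16741$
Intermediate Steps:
$t = 102$ ($t = -2 + 104 = 102$)
$A{\left(N \right)} = 4$ ($A{\left(N \right)} = \left(4 + 0\right) 1 = 4 \cdot 1 = 4$)
$a{\left(m,f \right)} = 102$
$16639 + a{\left(A{\left(-7 \right)},-86 \right)} = 16639 + 102 = 16741$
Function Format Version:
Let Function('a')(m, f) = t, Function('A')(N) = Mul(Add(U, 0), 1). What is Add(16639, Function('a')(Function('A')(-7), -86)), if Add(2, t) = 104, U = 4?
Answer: 16741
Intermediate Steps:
t = 102 (t = Add(-2, 104) = 102)
Function('A')(N) = 4 (Function('A')(N) = Mul(Add(4, 0), 1) = Mul(4, 1) = 4)
Function('a')(m, f) = 102
Add(16639, Function('a')(Function('A')(-7), -86)) = Add(16639, 102) = 16741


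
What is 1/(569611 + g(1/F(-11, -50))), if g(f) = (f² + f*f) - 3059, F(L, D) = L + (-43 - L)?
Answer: 1849/1047554650 ≈ 1.7651e-6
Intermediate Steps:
F(L, D) = -43
g(f) = -3059 + 2*f² (g(f) = (f² + f²) - 3059 = 2*f² - 3059 = -3059 + 2*f²)
1/(569611 + g(1/F(-11, -50))) = 1/(569611 + (-3059 + 2*(1/(-43))²)) = 1/(569611 + (-3059 + 2*(-1/43)²)) = 1/(569611 + (-3059 + 2*(1/1849))) = 1/(569611 + (-3059 + 2/1849)) = 1/(569611 - 5656089/1849) = 1/(1047554650/1849) = 1849/1047554650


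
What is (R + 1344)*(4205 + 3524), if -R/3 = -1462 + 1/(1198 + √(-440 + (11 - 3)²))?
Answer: 31788873865287/717790 + 23187*I*√94/717790 ≈ 4.4287e+7 + 0.31319*I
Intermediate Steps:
R = 4386 - 3/(1198 + 2*I*√94) (R = -3*(-1462 + 1/(1198 + √(-440 + (11 - 3)²))) = -3*(-1462 + 1/(1198 + √(-440 + 8²))) = -3*(-1462 + 1/(1198 + √(-440 + 64))) = -3*(-1462 + 1/(1198 + √(-376))) = -3*(-1462 + 1/(1198 + 2*I*√94)) = 4386 - 3/(1198 + 2*I*√94) ≈ 4386.0 + 4.0522e-5*I)
(R + 1344)*(4205 + 3524) = ((3148225143/717790 + 3*I*√94/717790) + 1344)*(4205 + 3524) = (4112934903/717790 + 3*I*√94/717790)*7729 = 31788873865287/717790 + 23187*I*√94/717790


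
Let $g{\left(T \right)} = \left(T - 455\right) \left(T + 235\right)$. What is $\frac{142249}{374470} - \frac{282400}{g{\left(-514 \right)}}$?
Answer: $- \frac{67293168601}{101238338970} \approx -0.6647$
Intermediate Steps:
$g{\left(T \right)} = \left(-455 + T\right) \left(235 + T\right)$
$\frac{142249}{374470} - \frac{282400}{g{\left(-514 \right)}} = \frac{142249}{374470} - \frac{282400}{-106925 + \left(-514\right)^{2} - -113080} = 142249 \cdot \frac{1}{374470} - \frac{282400}{-106925 + 264196 + 113080} = \frac{142249}{374470} - \frac{282400}{270351} = - \frac{67293168601}{101238338970}$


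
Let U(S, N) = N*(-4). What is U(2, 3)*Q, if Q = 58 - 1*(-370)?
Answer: -5136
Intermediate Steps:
Q = 428 (Q = 58 + 370 = 428)
U(S, N) = -4*N
U(2, 3)*Q = -4*3*428 = -12*428 = -5136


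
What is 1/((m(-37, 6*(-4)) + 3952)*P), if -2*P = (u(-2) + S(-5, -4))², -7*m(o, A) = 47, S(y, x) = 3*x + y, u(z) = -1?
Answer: -7/4473954 ≈ -1.5646e-6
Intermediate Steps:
S(y, x) = y + 3*x
m(o, A) = -47/7 (m(o, A) = -⅐*47 = -47/7)
P = -162 (P = -(-1 + (-5 + 3*(-4)))²/2 = -(-1 + (-5 - 12))²/2 = -(-1 - 17)²/2 = -½*(-18)² = -½*324 = -162)
1/((m(-37, 6*(-4)) + 3952)*P) = 1/((-47/7 + 3952)*(-162)) = -1/162/(27617/7) = (7/27617)*(-1/162) = -7/4473954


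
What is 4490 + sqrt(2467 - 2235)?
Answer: 4490 + 2*sqrt(58) ≈ 4505.2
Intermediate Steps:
4490 + sqrt(2467 - 2235) = 4490 + sqrt(232) = 4490 + 2*sqrt(58)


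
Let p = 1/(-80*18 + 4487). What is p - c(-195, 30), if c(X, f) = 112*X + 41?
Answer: 66421554/3047 ≈ 21799.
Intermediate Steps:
c(X, f) = 41 + 112*X
p = 1/3047 (p = 1/(-1440 + 4487) = 1/3047 ≈ 0.00032819)
p - c(-195, 30) = 1/3047 - (41 + 112*(-195)) = 1/3047 - (41 - 21840) = 1/3047 - 1*(-21799) = 1/3047 + 21799 = 66421554/3047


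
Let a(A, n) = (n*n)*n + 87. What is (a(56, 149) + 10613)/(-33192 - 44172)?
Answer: -3318649/77364 ≈ -42.897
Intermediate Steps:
a(A, n) = 87 + n**3 (a(A, n) = n**2*n + 87 = n**3 + 87 = 87 + n**3)
(a(56, 149) + 10613)/(-33192 - 44172) = ((87 + 149**3) + 10613)/(-33192 - 44172) = ((87 + 3307949) + 10613)/(-77364) = (3308036 + 10613)*(-1/77364) = 3318649*(-1/77364) = -3318649/77364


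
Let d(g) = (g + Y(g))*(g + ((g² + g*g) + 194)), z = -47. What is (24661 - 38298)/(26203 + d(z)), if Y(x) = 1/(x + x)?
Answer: 98606/1362281 ≈ 0.072383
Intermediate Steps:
Y(x) = 1/(2*x)
d(g) = (g + 1/(2*g))*(194 + g + 2*g²) (d(g) = (g + 1/(2*g))*(g + ((g² + g*g) + 194)) = (g + 1/(2*g))*(g + ((g² + g²) + 194)) = (g + 1/(2*g))*(g + (2*g² + 194)) = (g + 1/(2*g))*(g + (194 + 2*g²)) = (g + 1/(2*g))*(194 + g + 2*g²))
(24661 - 38298)/(26203 + d(z)) = (24661 - 38298)/(26203 + (½ + (-47)² + 2*(-47)³ + 97/(-47) + 195*(-47))) = -13637/(26203 + (½ + 2209 + 2*(-103823) + 97*(-1/47) - 9165)) = -13637/(26203 + (½ + 2209 - 207646 - 97/47 - 9165)) = -13637/(26203 - 20172735/94) = -13637/(-17709653/94) = -13637*(-94/17709653) = 98606/1362281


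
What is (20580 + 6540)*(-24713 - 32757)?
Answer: -1558586400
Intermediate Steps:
(20580 + 6540)*(-24713 - 32757) = 27120*(-57470) = -1558586400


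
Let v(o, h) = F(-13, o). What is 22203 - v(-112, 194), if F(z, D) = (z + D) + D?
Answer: 22440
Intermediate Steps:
F(z, D) = z + 2*D (F(z, D) = (D + z) + D = z + 2*D)
v(o, h) = -13 + 2*o
22203 - v(-112, 194) = 22203 - (-13 + 2*(-112)) = 22203 - (-13 - 224) = 22203 - 1*(-237) = 22203 + 237 = 22440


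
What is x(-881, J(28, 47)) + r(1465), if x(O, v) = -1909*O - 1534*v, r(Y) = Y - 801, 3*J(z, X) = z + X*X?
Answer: 1615921/3 ≈ 5.3864e+5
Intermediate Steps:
J(z, X) = z/3 + X²/3 (J(z, X) = (z + X*X)/3 = (z + X²)/3 = z/3 + X²/3)
r(Y) = -801 + Y
x(-881, J(28, 47)) + r(1465) = (-1909*(-881) - 1534*((⅓)*28 + (⅓)*47²)) + (-801 + 1465) = (1681829 - 1534*(28/3 + (⅓)*2209)) + 664 = (1681829 - 1534*(28/3 + 2209/3)) + 664 = (1681829 - 1534*2237/3) + 664 = (1681829 - 3431558/3) + 664 = 1613929/3 + 664 = 1615921/3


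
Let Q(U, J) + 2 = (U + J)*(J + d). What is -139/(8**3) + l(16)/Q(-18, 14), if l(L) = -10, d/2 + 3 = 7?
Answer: -739/4608 ≈ -0.16037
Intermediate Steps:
d = 8 (d = -6 + 2*7 = -6 + 14 = 8)
Q(U, J) = -2 + (8 + J)*(J + U) (Q(U, J) = -2 + (U + J)*(J + 8) = -2 + (J + U)*(8 + J) = -2 + (8 + J)*(J + U))
-139/(8**3) + l(16)/Q(-18, 14) = -139/(8**3) - 10/(-2 + 14**2 + 8*14 + 8*(-18) + 14*(-18)) = -139/512 - 10/(-2 + 196 + 112 - 144 - 252) = -139*1/512 - 10/(-90) = -139/512 - 10*(-1/90) = -139/512 + 1/9 = -739/4608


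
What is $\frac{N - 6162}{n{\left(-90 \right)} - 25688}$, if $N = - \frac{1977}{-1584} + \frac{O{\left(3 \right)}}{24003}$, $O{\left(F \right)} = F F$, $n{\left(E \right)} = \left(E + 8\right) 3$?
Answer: $\frac{2891807477}{12173212128} \approx 0.23756$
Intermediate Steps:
$n{\left(E \right)} = 24 + 3 E$ ($n{\left(E \right)} = \left(8 + E\right) 3 = 24 + 3 E$)
$O{\left(F \right)} = F^{2}$
$N = \frac{586027}{469392}$ ($N = - \frac{1977}{-1584} + \frac{3^{2}}{24003} = \left(-1977\right) \left(- \frac{1}{1584}\right) + 9 \cdot \frac{1}{24003} = \frac{659}{528} + \frac{1}{2667} = \frac{586027}{469392} \approx 1.2485$)
$\frac{N - 6162}{n{\left(-90 \right)} - 25688} = \frac{\frac{586027}{469392} - 6162}{\left(24 + 3 \left(-90\right)\right) - 25688} = - \frac{2891807477}{469392 \left(\left(24 - 270\right) - 25688\right)} = - \frac{2891807477}{469392 \left(-246 - 25688\right)} = - \frac{2891807477}{469392 \left(-25934\right)} = \left(- \frac{2891807477}{469392}\right) \left(- \frac{1}{25934}\right) = \frac{2891807477}{12173212128}$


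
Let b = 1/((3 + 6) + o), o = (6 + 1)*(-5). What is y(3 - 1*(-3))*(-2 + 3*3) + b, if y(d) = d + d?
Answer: 2183/26 ≈ 83.962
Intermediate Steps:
o = -35 (o = 7*(-5) = -35)
y(d) = 2*d
b = -1/26 (b = 1/((3 + 6) - 35) = 1/(9 - 35) = 1/(-26) = -1/26 ≈ -0.038462)
y(3 - 1*(-3))*(-2 + 3*3) + b = (2*(3 - 1*(-3)))*(-2 + 3*3) - 1/26 = (2*(3 + 3))*(-2 + 9) - 1/26 = (2*6)*7 - 1/26 = 12*7 - 1/26 = 84 - 1/26 = 2183/26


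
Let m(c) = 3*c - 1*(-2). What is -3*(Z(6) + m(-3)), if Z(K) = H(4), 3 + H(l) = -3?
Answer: 39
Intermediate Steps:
H(l) = -6 (H(l) = -3 - 3 = -6)
Z(K) = -6
m(c) = 2 + 3*c (m(c) = 3*c + 2 = 2 + 3*c)
-3*(Z(6) + m(-3)) = -3*(-6 + (2 + 3*(-3))) = -3*(-6 + (2 - 9)) = -3*(-6 - 7) = -3*(-13) = 39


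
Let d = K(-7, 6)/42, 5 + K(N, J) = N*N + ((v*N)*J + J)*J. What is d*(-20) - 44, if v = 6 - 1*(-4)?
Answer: 23476/21 ≈ 1117.9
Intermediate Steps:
v = 10 (v = 6 + 4 = 10)
K(N, J) = -5 + N**2 + J*(J + 10*J*N) (K(N, J) = -5 + (N*N + ((10*N)*J + J)*J) = -5 + (N**2 + (10*J*N + J)*J) = -5 + (N**2 + (J + 10*J*N)*J) = -5 + (N**2 + J*(J + 10*J*N)) = -5 + N**2 + J*(J + 10*J*N))
d = -1220/21 (d = (-5 + 6**2 + (-7)**2 + 10*(-7)*6**2)/42 = (-5 + 36 + 49 + 10*(-7)*36)*(1/42) = (-5 + 36 + 49 - 2520)*(1/42) = -2440*1/42 = -1220/21 ≈ -58.095)
d*(-20) - 44 = -1220/21*(-20) - 44 = 24400/21 - 44 = 23476/21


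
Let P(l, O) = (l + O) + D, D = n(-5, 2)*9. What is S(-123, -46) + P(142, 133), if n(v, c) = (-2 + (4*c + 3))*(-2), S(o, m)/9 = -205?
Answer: -1732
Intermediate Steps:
S(o, m) = -1845 (S(o, m) = 9*(-205) = -1845)
n(v, c) = -2 - 8*c (n(v, c) = (-2 + (3 + 4*c))*(-2) = (1 + 4*c)*(-2) = -2 - 8*c)
D = -162 (D = (-2 - 8*2)*9 = (-2 - 16)*9 = -18*9 = -162)
P(l, O) = -162 + O + l (P(l, O) = (l + O) - 162 = (O + l) - 162 = -162 + O + l)
S(-123, -46) + P(142, 133) = -1845 + (-162 + 133 + 142) = -1845 + 113 = -1732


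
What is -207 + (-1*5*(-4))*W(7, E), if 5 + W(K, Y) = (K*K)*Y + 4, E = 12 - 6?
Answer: 5653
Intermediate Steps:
E = 6
W(K, Y) = -1 + Y*K² (W(K, Y) = -5 + ((K*K)*Y + 4) = -5 + (K²*Y + 4) = -5 + (Y*K² + 4) = -5 + (4 + Y*K²) = -1 + Y*K²)
-207 + (-1*5*(-4))*W(7, E) = -207 + (-1*5*(-4))*(-1 + 6*7²) = -207 + (-5*(-4))*(-1 + 6*49) = -207 + 20*(-1 + 294) = -207 + 20*293 = -207 + 5860 = 5653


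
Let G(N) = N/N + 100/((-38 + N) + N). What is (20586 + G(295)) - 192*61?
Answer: 1224775/138 ≈ 8875.2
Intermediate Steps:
G(N) = 1 + 100/(-38 + 2*N)
(20586 + G(295)) - 192*61 = (20586 + (31 + 295)/(-19 + 295)) - 192*61 = (20586 + 326/276) - 1*11712 = (20586 + (1/276)*326) - 11712 = (20586 + 163/138) - 11712 = 2841031/138 - 11712 = 1224775/138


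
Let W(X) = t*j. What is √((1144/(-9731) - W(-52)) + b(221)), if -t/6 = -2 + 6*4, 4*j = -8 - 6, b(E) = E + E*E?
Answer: 4*√287627350771/9731 ≈ 220.45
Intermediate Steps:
b(E) = E + E²
j = -7/2 (j = (-8 - 6)/4 = (¼)*(-14) = -7/2 ≈ -3.5000)
t = -132 (t = -6*(-2 + 6*4) = -6*(-2 + 24) = -6*22 = -132)
W(X) = 462 (W(X) = -132*(-7/2) = 462)
√((1144/(-9731) - W(-52)) + b(221)) = √((1144/(-9731) - 1*462) + 221*(1 + 221)) = √((1144*(-1/9731) - 462) + 221*222) = √((-1144/9731 - 462) + 49062) = √(-4496866/9731 + 49062) = √(472925456/9731) = 4*√287627350771/9731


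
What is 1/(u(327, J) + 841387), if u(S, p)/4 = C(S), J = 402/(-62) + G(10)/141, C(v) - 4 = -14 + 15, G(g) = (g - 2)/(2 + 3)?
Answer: 1/841407 ≈ 1.1885e-6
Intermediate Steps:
G(g) = -2/5 + g/5 (G(g) = (-2 + g)/5 = (-2 + g)*(1/5) = -2/5 + g/5)
C(v) = 5 (C(v) = 4 + (-14 + 15) = 4 + 1 = 5)
J = -141457/21855 (J = 402/(-62) + (-2/5 + (1/5)*10)/141 = 402*(-1/62) + (-2/5 + 2)*(1/141) = -201/31 + (8/5)*(1/141) = -201/31 + 8/705 = -141457/21855 ≈ -6.4725)
u(S, p) = 20 (u(S, p) = 4*5 = 20)
1/(u(327, J) + 841387) = 1/(20 + 841387) = 1/841407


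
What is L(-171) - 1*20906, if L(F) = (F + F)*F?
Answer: 37576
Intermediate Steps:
L(F) = 2*F² (L(F) = (2*F)*F = 2*F²)
L(-171) - 1*20906 = 2*(-171)² - 1*20906 = 2*29241 - 20906 = 58482 - 20906 = 37576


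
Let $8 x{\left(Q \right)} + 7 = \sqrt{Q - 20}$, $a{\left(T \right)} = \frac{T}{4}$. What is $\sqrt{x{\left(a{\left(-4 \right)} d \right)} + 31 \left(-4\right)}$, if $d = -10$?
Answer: $\frac{\sqrt{-1998 + 2 i \sqrt{10}}}{4} \approx 0.017686 + 11.175 i$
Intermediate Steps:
$a{\left(T \right)} = \frac{T}{4}$ ($a{\left(T \right)} = T \frac{1}{4} = \frac{T}{4}$)
$x{\left(Q \right)} = - \frac{7}{8} + \frac{\sqrt{-20 + Q}}{8}$ ($x{\left(Q \right)} = - \frac{7}{8} + \frac{\sqrt{Q - 20}}{8} = - \frac{7}{8} + \frac{\sqrt{-20 + Q}}{8}$)
$\sqrt{x{\left(a{\left(-4 \right)} d \right)} + 31 \left(-4\right)} = \sqrt{\left(- \frac{7}{8} + \frac{\sqrt{-20 + \frac{1}{4} \left(-4\right) \left(-10\right)}}{8}\right) + 31 \left(-4\right)} = \sqrt{\left(- \frac{7}{8} + \frac{\sqrt{-20 - -10}}{8}\right) - 124} = \sqrt{\left(- \frac{7}{8} + \frac{\sqrt{-20 + 10}}{8}\right) - 124} = \sqrt{\left(- \frac{7}{8} + \frac{\sqrt{-10}}{8}\right) - 124} = \sqrt{\left(- \frac{7}{8} + \frac{i \sqrt{10}}{8}\right) - 124} = \sqrt{- \frac{999}{8} + \frac{i \sqrt{10}}{8}}$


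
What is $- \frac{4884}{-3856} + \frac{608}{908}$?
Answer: $\frac{423695}{218828} \approx 1.9362$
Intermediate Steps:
$- \frac{4884}{-3856} + \frac{608}{908} = \left(-4884\right) \left(- \frac{1}{3856}\right) + 608 \cdot \frac{1}{908} = \frac{1221}{964} + \frac{152}{227} = \frac{423695}{218828}$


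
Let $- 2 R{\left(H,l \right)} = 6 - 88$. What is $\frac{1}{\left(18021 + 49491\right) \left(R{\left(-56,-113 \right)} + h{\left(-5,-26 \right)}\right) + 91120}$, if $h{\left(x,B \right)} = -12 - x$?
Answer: $\frac{1}{2386528} \approx 4.1902 \cdot 10^{-7}$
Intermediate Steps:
$R{\left(H,l \right)} = 41$ ($R{\left(H,l \right)} = - \frac{6 - 88}{2} = \left(- \frac{1}{2}\right) \left(-82\right) = 41$)
$\frac{1}{\left(18021 + 49491\right) \left(R{\left(-56,-113 \right)} + h{\left(-5,-26 \right)}\right) + 91120} = \frac{1}{\left(18021 + 49491\right) \left(41 - 7\right) + 91120} = \frac{1}{67512 \left(41 + \left(-12 + 5\right)\right) + 91120} = \frac{1}{67512 \left(41 - 7\right) + 91120} = \frac{1}{67512 \cdot 34 + 91120} = \frac{1}{2295408 + 91120} = \frac{1}{2386528}$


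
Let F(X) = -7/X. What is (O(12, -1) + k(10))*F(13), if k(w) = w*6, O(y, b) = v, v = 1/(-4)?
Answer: -1673/52 ≈ -32.173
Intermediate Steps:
v = -1/4 ≈ -0.25000
O(y, b) = -1/4
k(w) = 6*w
(O(12, -1) + k(10))*F(13) = (-1/4 + 6*10)*(-7/13) = (-1/4 + 60)*(-7*1/13) = (239/4)*(-7/13) = -1673/52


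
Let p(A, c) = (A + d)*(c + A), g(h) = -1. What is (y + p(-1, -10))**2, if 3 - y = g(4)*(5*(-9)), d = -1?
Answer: 400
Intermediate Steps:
p(A, c) = (-1 + A)*(A + c) (p(A, c) = (A - 1)*(c + A) = (-1 + A)*(A + c))
y = -42 (y = 3 - (-1)*5*(-9) = 3 - (-1)*(-45) = 3 - 1*45 = 3 - 45 = -42)
(y + p(-1, -10))**2 = (-42 + ((-1)**2 - 1*(-1) - 1*(-10) - 1*(-10)))**2 = (-42 + (1 + 1 + 10 + 10))**2 = (-42 + 22)**2 = (-20)**2 = 400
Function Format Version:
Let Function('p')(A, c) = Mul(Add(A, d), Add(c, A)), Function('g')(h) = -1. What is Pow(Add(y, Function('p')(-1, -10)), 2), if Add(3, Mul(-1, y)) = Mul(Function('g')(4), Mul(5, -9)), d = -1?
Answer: 400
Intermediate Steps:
Function('p')(A, c) = Mul(Add(-1, A), Add(A, c)) (Function('p')(A, c) = Mul(Add(A, -1), Add(c, A)) = Mul(Add(-1, A), Add(A, c)))
y = -42 (y = Add(3, Mul(-1, Mul(-1, Mul(5, -9)))) = Add(3, Mul(-1, Mul(-1, -45))) = Add(3, Mul(-1, 45)) = Add(3, -45) = -42)
Pow(Add(y, Function('p')(-1, -10)), 2) = Pow(Add(-42, Add(Pow(-1, 2), Mul(-1, -1), Mul(-1, -10), Mul(-1, -10))), 2) = Pow(Add(-42, Add(1, 1, 10, 10)), 2) = Pow(Add(-42, 22), 2) = Pow(-20, 2) = 400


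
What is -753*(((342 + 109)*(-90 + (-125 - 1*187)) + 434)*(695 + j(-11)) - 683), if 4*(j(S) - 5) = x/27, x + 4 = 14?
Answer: 858137828561/9 ≈ 9.5349e+10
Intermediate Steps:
x = 10 (x = -4 + 14 = 10)
j(S) = 275/54 (j(S) = 5 + (10/27)/4 = 5 + (10*(1/27))/4 = 5 + (¼)*(10/27) = 5 + 5/54 = 275/54)
-753*(((342 + 109)*(-90 + (-125 - 1*187)) + 434)*(695 + j(-11)) - 683) = -753*(((342 + 109)*(-90 + (-125 - 1*187)) + 434)*(695 + 275/54) - 683) = -753*((451*(-90 + (-125 - 187)) + 434)*(37805/54) - 683) = -753*((451*(-90 - 312) + 434)*(37805/54) - 683) = -753*((451*(-402) + 434)*(37805/54) - 683) = -753*((-181302 + 434)*(37805/54) - 683) = -753*(-180868*37805/54 - 683) = -753*(-3418857370/27 - 683) = -753*(-3418875811/27) = 858137828561/9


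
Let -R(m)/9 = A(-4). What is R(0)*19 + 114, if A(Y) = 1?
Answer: -57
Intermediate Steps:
R(m) = -9 (R(m) = -9*1 = -9)
R(0)*19 + 114 = -9*19 + 114 = -171 + 114 = -57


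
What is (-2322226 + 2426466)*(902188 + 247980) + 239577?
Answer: 119893751897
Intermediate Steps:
(-2322226 + 2426466)*(902188 + 247980) + 239577 = 104240*1150168 + 239577 = 119893512320 + 239577 = 119893751897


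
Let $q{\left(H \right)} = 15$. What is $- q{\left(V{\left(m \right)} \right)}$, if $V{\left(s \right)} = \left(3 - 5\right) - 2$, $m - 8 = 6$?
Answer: $-15$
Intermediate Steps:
$m = 14$ ($m = 8 + 6 = 14$)
$V{\left(s \right)} = -4$ ($V{\left(s \right)} = -2 - 2 = -4$)
$- q{\left(V{\left(m \right)} \right)} = \left(-1\right) 15 = -15$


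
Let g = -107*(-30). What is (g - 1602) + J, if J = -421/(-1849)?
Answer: 2973613/1849 ≈ 1608.2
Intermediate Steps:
g = 3210
J = 421/1849 (J = -421*(-1/1849) = 421/1849 ≈ 0.22769)
(g - 1602) + J = (3210 - 1602) + 421/1849 = 1608 + 421/1849 = 2973613/1849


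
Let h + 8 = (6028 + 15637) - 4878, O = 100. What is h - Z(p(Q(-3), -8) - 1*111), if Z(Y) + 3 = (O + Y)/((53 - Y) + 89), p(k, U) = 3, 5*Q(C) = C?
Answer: 2097754/125 ≈ 16782.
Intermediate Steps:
Q(C) = C/5
h = 16779 (h = -8 + ((6028 + 15637) - 4878) = -8 + (21665 - 4878) = -8 + 16787 = 16779)
Z(Y) = -3 + (100 + Y)/(142 - Y) (Z(Y) = -3 + (100 + Y)/((53 - Y) + 89) = -3 + (100 + Y)/(142 - Y))
h - Z(p(Q(-3), -8) - 1*111) = 16779 - 2*(163 - 2*(3 - 1*111))/(-142 + (3 - 1*111)) = 16779 - 2*(163 - 2*(3 - 111))/(-142 + (3 - 111)) = 16779 - 2*(163 - 2*(-108))/(-142 - 108) = 16779 - 2*(163 + 216)/(-250) = 16779 - 2*(-1)*379/250 = 16779 - 1*(-379/125) = 16779 + 379/125 = 2097754/125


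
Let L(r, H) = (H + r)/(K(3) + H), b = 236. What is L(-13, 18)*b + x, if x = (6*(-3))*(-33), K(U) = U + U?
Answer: 3859/6 ≈ 643.17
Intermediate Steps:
K(U) = 2*U
x = 594 (x = -18*(-33) = 594)
L(r, H) = (H + r)/(6 + H) (L(r, H) = (H + r)/(2*3 + H) = (H + r)/(6 + H))
L(-13, 18)*b + x = ((18 - 13)/(6 + 18))*236 + 594 = (5/24)*236 + 594 = 295/6 + 594 = 3859/6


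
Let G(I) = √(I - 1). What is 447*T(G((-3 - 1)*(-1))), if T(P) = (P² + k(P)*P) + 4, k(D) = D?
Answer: 4470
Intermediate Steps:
G(I) = √(-1 + I)
T(P) = 4 + 2*P² (T(P) = (P² + P*P) + 4 = (P² + P²) + 4 = 2*P² + 4 = 4 + 2*P²)
447*T(G((-3 - 1)*(-1))) = 447*(4 + 2*(√(-1 + (-3 - 1)*(-1)))²) = 447*(4 + 2*(√(-1 - 4*(-1)))²) = 447*(4 + 2*(√(-1 + 4))²) = 447*(4 + 2*(√3)²) = 447*(4 + 2*3) = 447*(4 + 6) = 447*10 = 4470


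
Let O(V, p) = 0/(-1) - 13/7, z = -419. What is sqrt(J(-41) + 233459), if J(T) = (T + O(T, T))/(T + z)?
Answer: sqrt(6051493154)/161 ≈ 483.18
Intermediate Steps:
O(V, p) = -13/7 (O(V, p) = 0*(-1) - 13*1/7 = 0 - 13/7 = -13/7)
J(T) = (-13/7 + T)/(-419 + T) (J(T) = (T - 13/7)/(T - 419) = (-13/7 + T)/(-419 + T))
sqrt(J(-41) + 233459) = sqrt((-13/7 - 41)/(-419 - 41) + 233459) = sqrt(-300/7/(-460) + 233459) = sqrt(-1/460*(-300/7) + 233459) = sqrt(15/161 + 233459) = sqrt(37586914/161) = sqrt(6051493154)/161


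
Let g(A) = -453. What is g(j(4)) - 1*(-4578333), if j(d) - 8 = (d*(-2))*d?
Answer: 4577880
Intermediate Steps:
j(d) = 8 - 2*d² (j(d) = 8 + (d*(-2))*d = 8 + (-2*d)*d = 8 - 2*d²)
g(j(4)) - 1*(-4578333) = -453 - 1*(-4578333) = -453 + 4578333 = 4577880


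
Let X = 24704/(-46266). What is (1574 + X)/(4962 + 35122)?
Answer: 18199495/463631586 ≈ 0.039254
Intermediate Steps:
X = -12352/23133 (X = 24704*(-1/46266) = -12352/23133 ≈ -0.53396)
(1574 + X)/(4962 + 35122) = (1574 - 12352/23133)/(4962 + 35122) = (36398990/23133)/40084 = (36398990/23133)*(1/40084) = 18199495/463631586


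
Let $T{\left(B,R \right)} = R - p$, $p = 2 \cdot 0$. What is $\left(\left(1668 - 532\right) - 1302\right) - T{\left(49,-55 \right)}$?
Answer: $-111$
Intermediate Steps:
$p = 0$
$T{\left(B,R \right)} = R$ ($T{\left(B,R \right)} = R - 0 = R + 0 = R$)
$\left(\left(1668 - 532\right) - 1302\right) - T{\left(49,-55 \right)} = \left(\left(1668 - 532\right) - 1302\right) - -55 = \left(1136 - 1302\right) + 55 = -166 + 55 = -111$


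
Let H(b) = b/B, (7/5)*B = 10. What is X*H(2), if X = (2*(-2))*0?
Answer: 0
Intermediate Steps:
B = 50/7 (B = (5/7)*10 = 50/7 ≈ 7.1429)
H(b) = 7*b/50 (H(b) = b/(50/7) = b*(7/50) = 7*b/50)
X = 0 (X = -4*0 = 0)
X*H(2) = 0*((7/50)*2) = 0*(7/25) = 0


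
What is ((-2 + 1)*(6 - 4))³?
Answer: -8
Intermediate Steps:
((-2 + 1)*(6 - 4))³ = (-1*2)³ = (-2)³ = -8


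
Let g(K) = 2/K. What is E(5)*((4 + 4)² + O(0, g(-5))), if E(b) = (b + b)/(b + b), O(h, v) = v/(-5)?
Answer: 1602/25 ≈ 64.080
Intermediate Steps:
O(h, v) = -v/5 (O(h, v) = v*(-⅕) = -v/5)
E(b) = 1 (E(b) = (2*b)/((2*b)) = (2*b)*(1/(2*b)) = 1)
E(5)*((4 + 4)² + O(0, g(-5))) = 1*((4 + 4)² - 2/(5*(-5))) = 1*(8² - 2*(-1)/(5*5)) = 1*(64 - ⅕*(-⅖)) = 1*(64 + 2/25) = 1*(1602/25) = 1602/25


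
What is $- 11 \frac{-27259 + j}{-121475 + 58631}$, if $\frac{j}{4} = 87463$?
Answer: $\frac{1182841}{20948} \approx 56.466$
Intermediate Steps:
$j = 349852$ ($j = 4 \cdot 87463 = 349852$)
$- 11 \frac{-27259 + j}{-121475 + 58631} = - 11 \frac{-27259 + 349852}{-121475 + 58631} = - 11 \frac{322593}{-62844} = - 11 \cdot 322593 \left(- \frac{1}{62844}\right) = \left(-11\right) \left(- \frac{107531}{20948}\right) = \frac{1182841}{20948}$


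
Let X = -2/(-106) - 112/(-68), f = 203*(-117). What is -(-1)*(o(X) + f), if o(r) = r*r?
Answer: -19278832550/811801 ≈ -23748.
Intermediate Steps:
f = -23751
X = 1501/901 (X = -2*(-1/106) - 112*(-1/68) = 1/53 + 28/17 = 1501/901 ≈ 1.6659)
o(r) = r²
-(-1)*(o(X) + f) = -(-1)*((1501/901)² - 23751) = -(-1)*(2253001/811801 - 23751) = -(-1)*(-19278832550)/811801 = -1*19278832550/811801 = -19278832550/811801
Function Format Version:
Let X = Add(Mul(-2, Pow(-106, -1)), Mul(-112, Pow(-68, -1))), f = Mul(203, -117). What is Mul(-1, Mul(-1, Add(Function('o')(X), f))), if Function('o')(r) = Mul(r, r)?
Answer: Rational(-19278832550, 811801) ≈ -23748.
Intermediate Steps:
f = -23751
X = Rational(1501, 901) (X = Add(Mul(-2, Rational(-1, 106)), Mul(-112, Rational(-1, 68))) = Add(Rational(1, 53), Rational(28, 17)) = Rational(1501, 901) ≈ 1.6659)
Function('o')(r) = Pow(r, 2)
Mul(-1, Mul(-1, Add(Function('o')(X), f))) = Mul(-1, Mul(-1, Add(Pow(Rational(1501, 901), 2), -23751))) = Mul(-1, Mul(-1, Add(Rational(2253001, 811801), -23751))) = Mul(-1, Mul(-1, Rational(-19278832550, 811801))) = Mul(-1, Rational(19278832550, 811801)) = Rational(-19278832550, 811801)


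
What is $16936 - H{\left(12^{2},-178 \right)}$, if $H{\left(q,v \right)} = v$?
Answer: $17114$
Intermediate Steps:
$16936 - H{\left(12^{2},-178 \right)} = 16936 - -178 = 16936 + 178 = 17114$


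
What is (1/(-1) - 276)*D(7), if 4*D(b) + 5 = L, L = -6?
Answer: 3047/4 ≈ 761.75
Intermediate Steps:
D(b) = -11/4 (D(b) = -5/4 + (¼)*(-6) = -5/4 - 3/2 = -11/4)
(1/(-1) - 276)*D(7) = (1/(-1) - 276)*(-11/4) = (-1 - 276)*(-11/4) = -277*(-11/4) = 3047/4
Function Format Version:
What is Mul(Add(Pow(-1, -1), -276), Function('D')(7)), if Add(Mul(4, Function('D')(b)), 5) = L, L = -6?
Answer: Rational(3047, 4) ≈ 761.75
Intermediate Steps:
Function('D')(b) = Rational(-11, 4) (Function('D')(b) = Add(Rational(-5, 4), Mul(Rational(1, 4), -6)) = Add(Rational(-5, 4), Rational(-3, 2)) = Rational(-11, 4))
Mul(Add(Pow(-1, -1), -276), Function('D')(7)) = Mul(Add(Pow(-1, -1), -276), Rational(-11, 4)) = Mul(Add(-1, -276), Rational(-11, 4)) = Mul(-277, Rational(-11, 4)) = Rational(3047, 4)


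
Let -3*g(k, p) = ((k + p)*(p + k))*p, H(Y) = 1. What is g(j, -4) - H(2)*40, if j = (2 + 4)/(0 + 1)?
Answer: -104/3 ≈ -34.667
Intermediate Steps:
j = 6 (j = 6/1 = 6*1 = 6)
g(k, p) = -p*(k + p)**2/3 (g(k, p) = -(k + p)*(p + k)*p/3 = -(k + p)*(k + p)*p/3 = -(k + p)**2*p/3 = -p*(k + p)**2/3)
g(j, -4) - H(2)*40 = -1/3*(-4)*(6 - 4)**2 - 1*1*40 = -1/3*(-4)*2**2 - 1*40 = -1/3*(-4)*4 - 40 = 16/3 - 40 = -104/3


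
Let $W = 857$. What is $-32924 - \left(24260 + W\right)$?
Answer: $-58041$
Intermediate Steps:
$-32924 - \left(24260 + W\right) = -32924 - 25117 = -58041$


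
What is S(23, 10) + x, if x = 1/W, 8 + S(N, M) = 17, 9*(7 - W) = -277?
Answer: 3069/340 ≈ 9.0265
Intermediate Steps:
W = 340/9 (W = 7 - 1/9*(-277) = 7 + 277/9 = 340/9 ≈ 37.778)
S(N, M) = 9 (S(N, M) = -8 + 17 = 9)
x = 9/340 (x = 1/(340/9) = 9/340 ≈ 0.026471)
S(23, 10) + x = 9 + 9/340 = 3069/340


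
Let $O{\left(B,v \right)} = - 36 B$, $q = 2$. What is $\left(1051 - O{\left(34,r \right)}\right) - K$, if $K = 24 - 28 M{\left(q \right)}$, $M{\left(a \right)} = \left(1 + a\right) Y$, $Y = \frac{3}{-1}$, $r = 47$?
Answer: $1999$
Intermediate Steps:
$Y = -3$ ($Y = 3 \left(-1\right) = -3$)
$M{\left(a \right)} = -3 - 3 a$ ($M{\left(a \right)} = \left(1 + a\right) \left(-3\right) = -3 - 3 a$)
$K = 276$ ($K = 24 - 28 \left(-3 - 6\right) = 24 - -252 = 24 + 252 = 276$)
$\left(1051 - O{\left(34,r \right)}\right) - K = \left(1051 - \left(-36\right) 34\right) - 276 = \left(1051 - -1224\right) - 276 = \left(1051 + 1224\right) - 276 = 2275 - 276 = 1999$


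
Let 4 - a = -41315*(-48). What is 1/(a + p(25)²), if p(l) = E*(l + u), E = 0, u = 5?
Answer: -1/1983116 ≈ -5.0426e-7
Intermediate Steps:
p(l) = 0 (p(l) = 0*(l + 5) = 0*(5 + l) = 0)
a = -1983116 (a = 4 - (-41315)*(-48) = 4 - 1*1983120 = 4 - 1983120 = -1983116)
1/(a + p(25)²) = 1/(-1983116 + 0²) = 1/(-1983116 + 0) = 1/(-1983116) = -1/1983116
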